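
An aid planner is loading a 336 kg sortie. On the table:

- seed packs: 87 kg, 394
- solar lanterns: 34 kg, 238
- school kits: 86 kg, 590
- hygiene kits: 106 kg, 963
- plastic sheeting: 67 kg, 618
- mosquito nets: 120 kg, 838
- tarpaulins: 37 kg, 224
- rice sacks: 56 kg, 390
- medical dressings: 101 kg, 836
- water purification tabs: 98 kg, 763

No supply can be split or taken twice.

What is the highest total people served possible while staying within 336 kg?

2807

By people served per kg: plastic sheeting 9.22, hygiene kits 9.08, medical dressings 8.28, water purification tabs 7.79 lead.
Greedy by ratio would take solar lanterns + hygiene kits + plastic sheeting + medical dressings: 308 kg used, total 2655.
Replace solar lanterns with rice sacks: the trade gains 152 net, giving 2807 at 330 kg.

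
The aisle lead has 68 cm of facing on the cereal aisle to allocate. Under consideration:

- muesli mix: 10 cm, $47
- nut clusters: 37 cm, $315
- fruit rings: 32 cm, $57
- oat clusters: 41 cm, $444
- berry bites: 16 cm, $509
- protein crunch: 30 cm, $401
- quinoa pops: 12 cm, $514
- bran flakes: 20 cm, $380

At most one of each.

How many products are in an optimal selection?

Best achievable weekly sales is 1471.
One optimal bundle: muesli mix + berry bites + protein crunch + quinoa pops (68 cm).
Any selection reaching 1471 contains exactly 4 products.

4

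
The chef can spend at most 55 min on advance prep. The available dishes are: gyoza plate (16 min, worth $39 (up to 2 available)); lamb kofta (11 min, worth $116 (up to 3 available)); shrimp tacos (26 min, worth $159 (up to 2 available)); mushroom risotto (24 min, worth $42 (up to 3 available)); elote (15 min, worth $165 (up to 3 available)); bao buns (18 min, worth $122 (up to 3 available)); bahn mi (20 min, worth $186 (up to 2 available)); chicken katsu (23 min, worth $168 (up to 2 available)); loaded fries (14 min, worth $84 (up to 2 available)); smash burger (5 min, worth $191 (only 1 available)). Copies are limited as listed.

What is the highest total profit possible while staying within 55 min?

707

The ratio heuristic lands on 3×elote + smash burger (686) but leaves 5 min idle.
Dropping elote frees 15 min; slotting in bahn mi (20 min) lifts the total to 707 at 55 min.
Every other selection either busts 55 min or exceeds an availability limit or fails to beat 707.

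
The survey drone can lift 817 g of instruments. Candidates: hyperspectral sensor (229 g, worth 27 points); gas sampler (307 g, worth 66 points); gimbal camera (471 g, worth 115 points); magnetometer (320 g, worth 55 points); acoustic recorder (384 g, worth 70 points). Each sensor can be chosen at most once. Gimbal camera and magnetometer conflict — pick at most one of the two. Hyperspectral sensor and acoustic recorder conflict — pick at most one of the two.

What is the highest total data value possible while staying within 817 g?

Density check — gimbal camera 0.24, gas sampler 0.21, acoustic recorder 0.18, magnetometer 0.17 are the best per g.
Gas sampler + gimbal camera uses 778 of the 817 g and totals 181.
Next best is hyperspectral sensor + gimbal camera at 142 (700 g) — short by 39.

181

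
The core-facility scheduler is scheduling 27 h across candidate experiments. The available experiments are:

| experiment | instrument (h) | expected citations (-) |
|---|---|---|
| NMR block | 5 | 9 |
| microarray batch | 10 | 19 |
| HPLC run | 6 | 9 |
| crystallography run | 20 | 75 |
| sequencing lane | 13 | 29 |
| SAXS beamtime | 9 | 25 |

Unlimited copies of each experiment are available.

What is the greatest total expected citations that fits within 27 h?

Ranking by ratio (expected citations/h): crystallography run 3.75, SAXS beamtime 2.78, sequencing lane 2.23, microarray batch 1.90.
Best packing: NMR block + crystallography run — 25 h, 84 total.

84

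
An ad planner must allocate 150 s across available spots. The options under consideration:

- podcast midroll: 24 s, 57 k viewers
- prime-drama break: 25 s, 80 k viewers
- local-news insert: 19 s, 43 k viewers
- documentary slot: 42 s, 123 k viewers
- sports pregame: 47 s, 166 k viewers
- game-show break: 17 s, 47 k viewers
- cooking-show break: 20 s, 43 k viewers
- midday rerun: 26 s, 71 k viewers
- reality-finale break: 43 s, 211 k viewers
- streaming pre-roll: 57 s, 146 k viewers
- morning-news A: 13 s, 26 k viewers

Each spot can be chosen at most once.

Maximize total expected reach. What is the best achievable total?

547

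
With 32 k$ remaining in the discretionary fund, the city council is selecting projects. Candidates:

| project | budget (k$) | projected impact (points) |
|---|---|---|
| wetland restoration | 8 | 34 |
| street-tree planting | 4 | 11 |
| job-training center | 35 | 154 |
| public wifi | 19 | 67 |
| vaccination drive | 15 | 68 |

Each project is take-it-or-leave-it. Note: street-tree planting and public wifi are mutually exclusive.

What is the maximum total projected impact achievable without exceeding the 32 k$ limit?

113

Taking wetland restoration + street-tree planting + vaccination drive: 27 k$ used, 113 in projected impact.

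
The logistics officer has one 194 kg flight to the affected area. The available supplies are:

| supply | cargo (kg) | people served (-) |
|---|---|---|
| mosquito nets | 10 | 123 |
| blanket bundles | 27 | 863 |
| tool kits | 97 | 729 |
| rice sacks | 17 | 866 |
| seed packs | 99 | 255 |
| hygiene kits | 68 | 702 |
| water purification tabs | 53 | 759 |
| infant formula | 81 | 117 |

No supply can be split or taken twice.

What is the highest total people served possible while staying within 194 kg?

3313

Taking mosquito nets + blanket bundles + rice sacks + hygiene kits + water purification tabs: 175 kg used, 3313 in people served.
The closest alternative, blanket bundles + tool kits + rice sacks + water purification tabs, reaches only 3217.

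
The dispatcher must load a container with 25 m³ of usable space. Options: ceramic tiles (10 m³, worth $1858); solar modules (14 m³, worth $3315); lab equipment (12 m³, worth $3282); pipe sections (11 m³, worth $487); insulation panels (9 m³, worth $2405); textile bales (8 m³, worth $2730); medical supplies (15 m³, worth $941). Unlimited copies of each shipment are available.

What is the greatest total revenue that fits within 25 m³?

The ratio ordering already packs tightly: 3×textile bales, 24 m³, 8190.

8190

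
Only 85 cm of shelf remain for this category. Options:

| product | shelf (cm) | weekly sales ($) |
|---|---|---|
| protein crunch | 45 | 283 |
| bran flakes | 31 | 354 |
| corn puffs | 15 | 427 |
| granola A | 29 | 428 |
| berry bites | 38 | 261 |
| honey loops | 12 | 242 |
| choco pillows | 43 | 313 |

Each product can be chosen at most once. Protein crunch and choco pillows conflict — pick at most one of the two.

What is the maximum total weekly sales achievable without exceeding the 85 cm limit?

1209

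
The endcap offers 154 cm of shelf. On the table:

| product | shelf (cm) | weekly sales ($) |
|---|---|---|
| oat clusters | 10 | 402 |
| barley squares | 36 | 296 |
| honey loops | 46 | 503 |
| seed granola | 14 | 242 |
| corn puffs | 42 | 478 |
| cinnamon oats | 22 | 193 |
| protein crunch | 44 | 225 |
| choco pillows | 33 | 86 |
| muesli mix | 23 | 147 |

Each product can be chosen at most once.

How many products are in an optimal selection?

Best achievable weekly sales is 1921.
One optimal bundle: oat clusters + barley squares + honey loops + seed granola + corn puffs (148 cm).
Every optimal selection uses 5 products.

5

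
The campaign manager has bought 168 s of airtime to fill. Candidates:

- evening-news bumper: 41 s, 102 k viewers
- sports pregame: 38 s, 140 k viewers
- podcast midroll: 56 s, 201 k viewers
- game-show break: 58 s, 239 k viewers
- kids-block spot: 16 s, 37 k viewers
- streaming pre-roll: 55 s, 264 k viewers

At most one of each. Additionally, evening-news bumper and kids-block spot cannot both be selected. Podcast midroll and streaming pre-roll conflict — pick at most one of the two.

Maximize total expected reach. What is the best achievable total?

Ranking by ratio (expected reach/s): streaming pre-roll 4.80, game-show break 4.12, sports pregame 3.68.
The ratio ordering already packs tightly: sports pregame + game-show break + kids-block spot + streaming pre-roll, 167 s, 680.
That's the maximum — no feasible swap from here does better than 680.

680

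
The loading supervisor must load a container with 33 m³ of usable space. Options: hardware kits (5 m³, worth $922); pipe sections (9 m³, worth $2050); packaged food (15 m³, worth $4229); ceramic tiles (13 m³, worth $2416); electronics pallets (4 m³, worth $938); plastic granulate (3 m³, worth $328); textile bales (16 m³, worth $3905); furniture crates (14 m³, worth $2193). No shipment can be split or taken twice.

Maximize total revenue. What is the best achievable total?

8139

Greedy by ratio would take packaged food + textile bales: 31 m³ used, total 8134.
Dropping textile bales frees 16 m³; slotting in hardware kits + pipe sections + electronics pallets (18 m³) lifts the total to 8139 at 33 m³.
Every other selection either busts 33 m³ or fails to beat 8139.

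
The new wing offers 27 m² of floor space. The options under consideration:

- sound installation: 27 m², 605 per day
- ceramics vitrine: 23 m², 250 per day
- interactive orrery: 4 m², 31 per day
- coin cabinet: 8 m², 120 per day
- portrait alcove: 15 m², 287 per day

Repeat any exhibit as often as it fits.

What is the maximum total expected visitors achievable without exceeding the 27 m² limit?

605

Density check — sound installation 22.41, portrait alcove 19.13, coin cabinet 15.00 are the best per m².
Taking sound installation: 27 m² used, 605 in expected visitors.
No other feasible combination exceeds 605.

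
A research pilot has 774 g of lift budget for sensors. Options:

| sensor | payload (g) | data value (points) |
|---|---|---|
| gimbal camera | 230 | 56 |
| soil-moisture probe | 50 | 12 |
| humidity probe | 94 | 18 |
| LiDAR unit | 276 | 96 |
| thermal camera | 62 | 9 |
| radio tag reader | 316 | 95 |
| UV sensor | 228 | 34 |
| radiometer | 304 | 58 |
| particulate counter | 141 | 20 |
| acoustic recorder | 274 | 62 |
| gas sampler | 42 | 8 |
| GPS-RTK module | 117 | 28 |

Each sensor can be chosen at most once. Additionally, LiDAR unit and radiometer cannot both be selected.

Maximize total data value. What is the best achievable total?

Soil-moisture probe + LiDAR unit + radio tag reader + GPS-RTK module uses 759 of the 774 g and totals 231.
No other feasible combination exceeds 231.

231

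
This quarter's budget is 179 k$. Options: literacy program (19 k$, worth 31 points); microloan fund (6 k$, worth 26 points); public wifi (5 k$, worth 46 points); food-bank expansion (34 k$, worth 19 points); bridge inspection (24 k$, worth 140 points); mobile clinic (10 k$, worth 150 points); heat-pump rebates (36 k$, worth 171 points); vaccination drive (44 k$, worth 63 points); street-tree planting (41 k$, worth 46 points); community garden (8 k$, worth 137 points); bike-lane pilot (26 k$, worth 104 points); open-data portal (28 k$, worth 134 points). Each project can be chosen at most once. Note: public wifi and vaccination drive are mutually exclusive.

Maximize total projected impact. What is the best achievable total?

939

Literacy program + microloan fund + public wifi + bridge inspection + mobile clinic + heat-pump rebates + community garden + bike-lane pilot + open-data portal uses 162 of the 179 k$ and totals 939.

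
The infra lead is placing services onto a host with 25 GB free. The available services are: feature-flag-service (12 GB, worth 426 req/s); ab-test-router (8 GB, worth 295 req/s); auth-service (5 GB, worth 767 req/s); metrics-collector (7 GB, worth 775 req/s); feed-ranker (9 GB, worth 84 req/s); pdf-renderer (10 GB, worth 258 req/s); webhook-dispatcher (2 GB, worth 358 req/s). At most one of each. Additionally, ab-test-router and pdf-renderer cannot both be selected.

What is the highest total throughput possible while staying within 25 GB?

Taking ab-test-router + auth-service + metrics-collector + webhook-dispatcher: 22 GB used, 2195 in throughput.
The closest alternative, auth-service + metrics-collector + pdf-renderer + webhook-dispatcher, reaches only 2158.

2195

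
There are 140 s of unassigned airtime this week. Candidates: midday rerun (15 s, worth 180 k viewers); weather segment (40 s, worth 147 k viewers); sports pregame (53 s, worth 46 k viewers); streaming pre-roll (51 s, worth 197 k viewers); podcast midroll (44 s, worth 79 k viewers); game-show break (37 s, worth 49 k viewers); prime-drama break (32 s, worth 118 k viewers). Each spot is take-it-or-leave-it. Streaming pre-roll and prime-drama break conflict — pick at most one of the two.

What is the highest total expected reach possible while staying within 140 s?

524

By expected reach per s: midday rerun 12.00, streaming pre-roll 3.86, prime-drama break 3.69, weather segment 3.67 lead.
Best packing: midday rerun + weather segment + streaming pre-roll — 106 s, 524 total.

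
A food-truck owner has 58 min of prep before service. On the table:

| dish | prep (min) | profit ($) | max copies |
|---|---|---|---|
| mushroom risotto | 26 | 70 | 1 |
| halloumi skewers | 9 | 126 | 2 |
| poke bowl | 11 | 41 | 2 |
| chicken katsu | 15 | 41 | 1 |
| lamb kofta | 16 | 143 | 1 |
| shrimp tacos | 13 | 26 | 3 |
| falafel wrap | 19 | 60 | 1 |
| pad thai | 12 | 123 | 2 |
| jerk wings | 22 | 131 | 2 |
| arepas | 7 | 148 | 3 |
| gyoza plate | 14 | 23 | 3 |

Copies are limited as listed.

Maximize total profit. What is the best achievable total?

Filling by ratio: 2×halloumi skewers + pad thai + 3×arepas for 819, with 7 min left unused.
Dropping pad thai frees 12 min; slotting in lamb kofta (16 min) lifts the total to 839 at 55 min.
No other feasible combination exceeds 839.

839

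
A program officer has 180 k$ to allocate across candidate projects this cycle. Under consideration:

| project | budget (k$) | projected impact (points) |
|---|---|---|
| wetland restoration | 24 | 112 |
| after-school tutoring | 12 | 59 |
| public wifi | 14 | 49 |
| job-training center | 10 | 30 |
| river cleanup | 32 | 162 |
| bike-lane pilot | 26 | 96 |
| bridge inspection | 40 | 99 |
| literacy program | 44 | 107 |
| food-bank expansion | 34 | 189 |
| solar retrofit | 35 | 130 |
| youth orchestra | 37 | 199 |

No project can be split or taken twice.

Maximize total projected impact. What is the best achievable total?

Taking the top-ratio projects first gives wetland restoration + after-school tutoring + river cleanup + food-bank expansion + solar retrofit + youth orchestra for 851 (174 k$).
The 35 k$ tied up in solar retrofit is better spent on public wifi + bike-lane pilot — total rises to 866 (179 k$).
The closest alternative, wetland restoration + after-school tutoring + river cleanup + food-bank expansion + solar retrofit + youth orchestra, reaches only 851.

866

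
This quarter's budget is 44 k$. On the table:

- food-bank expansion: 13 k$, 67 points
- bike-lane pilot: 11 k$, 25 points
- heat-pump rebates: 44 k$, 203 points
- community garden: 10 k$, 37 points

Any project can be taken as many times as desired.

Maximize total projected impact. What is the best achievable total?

By projected impact per k$: food-bank expansion 5.15, heat-pump rebates 4.61, community garden 3.70 lead.
The ratio heuristic lands on 3×food-bank expansion (201) but leaves 5 k$ idle.
Dropping 3×food-bank expansion frees 39 k$; slotting in heat-pump rebates (44 k$) lifts the total to 203 at 44 k$.

203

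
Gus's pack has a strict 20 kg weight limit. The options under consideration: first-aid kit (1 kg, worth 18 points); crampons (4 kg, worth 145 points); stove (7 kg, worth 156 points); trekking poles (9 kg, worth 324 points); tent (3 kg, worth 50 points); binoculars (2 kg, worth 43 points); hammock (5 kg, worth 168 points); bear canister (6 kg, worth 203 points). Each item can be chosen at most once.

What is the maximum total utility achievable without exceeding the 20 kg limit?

Taking the top-ratio items first gives first-aid kit + crampons + trekking poles + bear canister for 690 (20 kg).
Dropping first-aid kit and crampons frees 5 kg; slotting in hammock (5 kg) lifts the total to 695 at 20 kg.
No other feasible combination exceeds 695.

695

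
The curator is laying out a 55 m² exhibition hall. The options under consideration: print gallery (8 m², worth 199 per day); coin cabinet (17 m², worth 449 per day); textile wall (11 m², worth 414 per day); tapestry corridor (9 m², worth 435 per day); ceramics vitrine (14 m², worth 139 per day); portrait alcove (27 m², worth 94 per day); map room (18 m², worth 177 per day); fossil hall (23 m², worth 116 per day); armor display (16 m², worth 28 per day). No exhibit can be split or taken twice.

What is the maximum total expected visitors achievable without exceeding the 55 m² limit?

1497

Best packing: print gallery + coin cabinet + textile wall + tapestry corridor — 45 m², 1497 total.
Next best is coin cabinet + textile wall + tapestry corridor + map room at 1475 (55 m²) — short by 22.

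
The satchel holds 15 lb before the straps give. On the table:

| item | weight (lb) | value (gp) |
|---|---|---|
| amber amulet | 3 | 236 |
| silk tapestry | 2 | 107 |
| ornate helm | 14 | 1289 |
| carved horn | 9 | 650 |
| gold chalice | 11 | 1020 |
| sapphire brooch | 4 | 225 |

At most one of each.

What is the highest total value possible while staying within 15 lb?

A density-first pass picks amber amulet + gold chalice — 1256 at 14 lb.
The 14 lb tied up in amber amulet and gold chalice is better spent on ornate helm — total rises to 1289 (14 lb).
No other feasible combination exceeds 1289.

1289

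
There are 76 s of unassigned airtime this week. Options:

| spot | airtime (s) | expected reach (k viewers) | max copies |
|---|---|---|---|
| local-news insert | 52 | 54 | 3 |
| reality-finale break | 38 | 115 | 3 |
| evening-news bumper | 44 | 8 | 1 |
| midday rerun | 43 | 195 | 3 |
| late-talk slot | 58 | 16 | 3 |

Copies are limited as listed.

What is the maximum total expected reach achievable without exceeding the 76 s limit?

230

Filling by ratio: midday rerun for 195, with 33 s left unused.
The 43 s tied up in midday rerun is better spent on 2×reality-finale break — total rises to 230 (76 s).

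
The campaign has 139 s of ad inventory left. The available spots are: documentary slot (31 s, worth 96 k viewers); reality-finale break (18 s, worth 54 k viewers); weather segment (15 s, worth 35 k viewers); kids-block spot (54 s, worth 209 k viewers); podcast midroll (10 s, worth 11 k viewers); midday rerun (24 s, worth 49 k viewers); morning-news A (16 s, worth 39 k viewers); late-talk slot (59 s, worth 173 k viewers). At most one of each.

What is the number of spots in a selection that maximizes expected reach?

3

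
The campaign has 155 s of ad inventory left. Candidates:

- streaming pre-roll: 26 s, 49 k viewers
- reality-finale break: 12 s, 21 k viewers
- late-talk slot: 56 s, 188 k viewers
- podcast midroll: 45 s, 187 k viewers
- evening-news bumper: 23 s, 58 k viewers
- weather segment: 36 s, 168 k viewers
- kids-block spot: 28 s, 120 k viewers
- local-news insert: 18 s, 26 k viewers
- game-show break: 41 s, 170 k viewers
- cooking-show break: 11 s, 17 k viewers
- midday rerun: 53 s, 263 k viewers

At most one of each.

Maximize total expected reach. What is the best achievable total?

659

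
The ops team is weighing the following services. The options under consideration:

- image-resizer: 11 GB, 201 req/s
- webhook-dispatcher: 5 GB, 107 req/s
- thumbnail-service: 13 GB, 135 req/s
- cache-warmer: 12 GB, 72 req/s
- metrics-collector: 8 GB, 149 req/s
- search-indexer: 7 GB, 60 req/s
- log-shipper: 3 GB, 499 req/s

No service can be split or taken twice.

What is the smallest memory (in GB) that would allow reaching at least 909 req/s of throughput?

27

Look for the lowest-memory combination reaching 909.
Taking image-resizer + webhook-dispatcher + metrics-collector + log-shipper gives 956 (≥ 909) for 27 GB.
Below 27 GB the best achievable stays under 909.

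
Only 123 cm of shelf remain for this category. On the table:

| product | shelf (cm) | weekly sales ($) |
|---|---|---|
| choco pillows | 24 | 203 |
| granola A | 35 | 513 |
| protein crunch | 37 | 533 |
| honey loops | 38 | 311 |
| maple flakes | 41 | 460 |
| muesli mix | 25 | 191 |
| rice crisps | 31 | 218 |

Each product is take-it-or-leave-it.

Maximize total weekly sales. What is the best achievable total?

1506

The ratio ordering already packs tightly: granola A + protein crunch + maple flakes, 113 cm, 1506.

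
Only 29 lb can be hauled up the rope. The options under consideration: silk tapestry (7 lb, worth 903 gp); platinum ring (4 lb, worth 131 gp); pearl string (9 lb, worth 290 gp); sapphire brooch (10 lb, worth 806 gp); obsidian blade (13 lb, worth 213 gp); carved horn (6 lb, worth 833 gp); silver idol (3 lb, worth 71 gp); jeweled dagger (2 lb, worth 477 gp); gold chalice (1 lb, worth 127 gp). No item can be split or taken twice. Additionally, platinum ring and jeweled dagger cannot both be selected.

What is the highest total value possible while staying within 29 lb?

3217

The ratio ordering already packs tightly: silk tapestry + sapphire brooch + carved horn + silver idol + jeweled dagger + gold chalice, 29 lb, 3217.
Runner-up silk tapestry + sapphire brooch + carved horn + jeweled dagger + gold chalice tops out at 3146.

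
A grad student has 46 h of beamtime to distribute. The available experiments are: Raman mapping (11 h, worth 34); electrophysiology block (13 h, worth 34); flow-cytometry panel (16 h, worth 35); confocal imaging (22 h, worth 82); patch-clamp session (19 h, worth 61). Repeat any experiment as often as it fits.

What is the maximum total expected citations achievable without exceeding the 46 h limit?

164

Taking 2×confocal imaging: 44 h used, 164 in expected citations.
No other feasible combination exceeds 164.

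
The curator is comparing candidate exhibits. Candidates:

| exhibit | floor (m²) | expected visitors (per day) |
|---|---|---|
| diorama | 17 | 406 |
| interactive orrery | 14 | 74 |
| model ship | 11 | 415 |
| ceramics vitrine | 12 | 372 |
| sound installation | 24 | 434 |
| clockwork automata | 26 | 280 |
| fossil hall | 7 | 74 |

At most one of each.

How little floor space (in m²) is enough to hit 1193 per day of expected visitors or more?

40

Look for the lowest-floor combination reaching 1193.
diorama + model ship + ceramics vitrine reaches 1193 using 40 m².
No combination under 40 m² hits 1193.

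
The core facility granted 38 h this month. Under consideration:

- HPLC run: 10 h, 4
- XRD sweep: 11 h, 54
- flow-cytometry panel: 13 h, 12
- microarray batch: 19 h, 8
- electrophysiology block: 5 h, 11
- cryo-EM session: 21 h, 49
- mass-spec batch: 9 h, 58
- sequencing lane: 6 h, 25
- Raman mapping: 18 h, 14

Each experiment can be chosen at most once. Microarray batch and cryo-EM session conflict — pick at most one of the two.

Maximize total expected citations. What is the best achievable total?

148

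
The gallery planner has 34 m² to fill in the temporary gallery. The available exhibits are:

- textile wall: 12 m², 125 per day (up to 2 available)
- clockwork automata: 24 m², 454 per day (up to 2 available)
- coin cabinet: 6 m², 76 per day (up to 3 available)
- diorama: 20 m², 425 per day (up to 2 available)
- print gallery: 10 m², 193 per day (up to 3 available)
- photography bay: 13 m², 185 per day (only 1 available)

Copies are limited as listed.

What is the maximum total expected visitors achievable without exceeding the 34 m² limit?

647

A density-first pass picks diorama + print gallery — 618 at 30 m².
Replace diorama with clockwork automata: the trade gains 29 net, giving 647 at 34 m².
No other feasible combination exceeds 647.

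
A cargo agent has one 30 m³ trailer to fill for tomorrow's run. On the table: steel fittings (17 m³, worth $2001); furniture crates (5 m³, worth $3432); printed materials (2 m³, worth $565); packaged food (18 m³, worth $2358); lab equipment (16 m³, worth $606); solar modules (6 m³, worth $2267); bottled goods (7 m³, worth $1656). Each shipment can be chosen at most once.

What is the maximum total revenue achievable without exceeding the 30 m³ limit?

Taking the top-ratio shipments first gives furniture crates + printed materials + solar modules + bottled goods for 7920 (20 m³).
The 7 m³ tied up in bottled goods is better spent on steel fittings — total rises to 8265 (30 m³).
Runner-up furniture crates + packaged food + solar modules tops out at 8057.

8265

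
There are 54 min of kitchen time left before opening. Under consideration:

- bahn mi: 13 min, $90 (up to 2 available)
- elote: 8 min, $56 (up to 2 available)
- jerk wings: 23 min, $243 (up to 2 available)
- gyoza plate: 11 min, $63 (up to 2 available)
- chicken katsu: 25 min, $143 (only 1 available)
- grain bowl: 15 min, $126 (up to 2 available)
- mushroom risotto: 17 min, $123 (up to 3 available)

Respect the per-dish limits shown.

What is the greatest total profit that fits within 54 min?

542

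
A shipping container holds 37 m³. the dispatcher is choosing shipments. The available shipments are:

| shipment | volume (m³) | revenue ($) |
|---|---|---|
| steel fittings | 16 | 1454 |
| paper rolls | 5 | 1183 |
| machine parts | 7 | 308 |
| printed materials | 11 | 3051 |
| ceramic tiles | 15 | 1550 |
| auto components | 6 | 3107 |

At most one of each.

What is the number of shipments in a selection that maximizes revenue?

4

The maximum revenue within 37 m³ is 8891.
For example paper rolls + printed materials + ceramic tiles + auto components achieves it, using 37 m³.
Every optimal selection uses 4 shipments.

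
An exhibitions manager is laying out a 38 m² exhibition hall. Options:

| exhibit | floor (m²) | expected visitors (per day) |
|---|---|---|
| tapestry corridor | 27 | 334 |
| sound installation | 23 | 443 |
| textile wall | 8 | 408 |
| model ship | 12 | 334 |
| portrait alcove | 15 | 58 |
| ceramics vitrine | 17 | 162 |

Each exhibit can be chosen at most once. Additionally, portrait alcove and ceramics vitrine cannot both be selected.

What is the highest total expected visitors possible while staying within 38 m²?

904

Density check — textile wall 51.00, model ship 27.83, sound installation 19.26, tapestry corridor 12.37 are the best per m².
Taking textile wall + model ship + ceramics vitrine: 37 m² used, 904 in expected visitors.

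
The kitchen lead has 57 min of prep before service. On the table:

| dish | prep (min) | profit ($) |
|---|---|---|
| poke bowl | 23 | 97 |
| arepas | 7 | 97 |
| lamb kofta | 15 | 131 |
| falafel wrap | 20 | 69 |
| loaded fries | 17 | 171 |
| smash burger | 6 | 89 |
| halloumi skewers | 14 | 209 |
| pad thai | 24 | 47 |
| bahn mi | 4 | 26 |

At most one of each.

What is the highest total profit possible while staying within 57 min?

Density check — halloumi skewers 14.93, smash burger 14.83, arepas 13.86, loaded fries 10.06 are the best per min.
Filling by ratio: arepas + loaded fries + smash burger + halloumi skewers + bahn mi for 592, with 9 min left unused.
Replace smash burger with lamb kofta: the trade gains 42 net, giving 634 at 57 min.
Next best is lamb kofta + loaded fries + smash burger + halloumi skewers + bahn mi at 626 (56 min) — short by 8.

634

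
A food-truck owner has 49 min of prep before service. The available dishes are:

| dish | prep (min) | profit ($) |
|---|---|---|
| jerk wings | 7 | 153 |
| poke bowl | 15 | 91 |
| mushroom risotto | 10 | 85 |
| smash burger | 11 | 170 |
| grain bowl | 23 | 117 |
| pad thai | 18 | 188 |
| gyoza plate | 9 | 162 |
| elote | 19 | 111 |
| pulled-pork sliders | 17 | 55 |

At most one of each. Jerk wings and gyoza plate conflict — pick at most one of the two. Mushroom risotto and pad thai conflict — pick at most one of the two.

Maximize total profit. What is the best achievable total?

528

Mushroom risotto + smash burger + gyoza plate + elote uses 49 of the 49 min and totals 528.
The closest alternative, smash burger + pad thai + gyoza plate, reaches only 520.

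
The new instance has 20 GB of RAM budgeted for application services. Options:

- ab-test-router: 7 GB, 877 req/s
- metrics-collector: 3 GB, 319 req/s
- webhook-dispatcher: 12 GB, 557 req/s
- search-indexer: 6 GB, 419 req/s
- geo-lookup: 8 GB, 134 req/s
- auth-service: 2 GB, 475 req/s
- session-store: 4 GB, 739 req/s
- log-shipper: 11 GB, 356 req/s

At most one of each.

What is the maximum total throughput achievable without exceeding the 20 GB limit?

2510

Taking the top-ratio services first gives ab-test-router + metrics-collector + auth-service + session-store for 2410 (16 GB).
The 3 GB tied up in metrics-collector is better spent on search-indexer — total rises to 2510 (19 GB).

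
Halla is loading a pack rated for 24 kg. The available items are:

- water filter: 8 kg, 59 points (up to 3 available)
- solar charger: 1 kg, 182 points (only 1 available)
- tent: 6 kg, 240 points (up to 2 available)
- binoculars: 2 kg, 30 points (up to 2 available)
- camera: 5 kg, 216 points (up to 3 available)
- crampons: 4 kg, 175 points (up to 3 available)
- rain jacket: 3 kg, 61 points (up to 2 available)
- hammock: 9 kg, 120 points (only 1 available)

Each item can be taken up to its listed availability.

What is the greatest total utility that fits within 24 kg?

1180

The ratio heuristic lands on solar charger + 2×camera + 3×crampons (1139) but leaves 1 kg idle.
Replace crampons with camera: the trade gains 41 net, giving 1180 at 24 kg.
Every other selection either busts 24 kg or exceeds an availability limit or fails to beat 1180.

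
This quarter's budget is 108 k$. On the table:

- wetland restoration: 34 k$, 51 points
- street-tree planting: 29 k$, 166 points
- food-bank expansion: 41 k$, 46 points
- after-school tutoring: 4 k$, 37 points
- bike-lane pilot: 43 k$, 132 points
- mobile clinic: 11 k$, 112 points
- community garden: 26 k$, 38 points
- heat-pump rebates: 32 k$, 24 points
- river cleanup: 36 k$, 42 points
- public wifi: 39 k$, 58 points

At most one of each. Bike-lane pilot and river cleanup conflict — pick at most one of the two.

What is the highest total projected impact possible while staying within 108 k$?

447

The ratio ordering already packs tightly: street-tree planting + after-school tutoring + bike-lane pilot + mobile clinic, 87 k$, 447.
The closest alternative, street-tree planting + bike-lane pilot + mobile clinic, reaches only 410.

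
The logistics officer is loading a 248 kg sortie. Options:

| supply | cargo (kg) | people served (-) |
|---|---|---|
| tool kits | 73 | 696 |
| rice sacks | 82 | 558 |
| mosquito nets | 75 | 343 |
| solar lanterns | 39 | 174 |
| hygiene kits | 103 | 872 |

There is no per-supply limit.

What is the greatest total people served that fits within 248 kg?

2088

Best packing: 3×tool kits — 219 kg, 2088 total.
No other feasible combination exceeds 2088.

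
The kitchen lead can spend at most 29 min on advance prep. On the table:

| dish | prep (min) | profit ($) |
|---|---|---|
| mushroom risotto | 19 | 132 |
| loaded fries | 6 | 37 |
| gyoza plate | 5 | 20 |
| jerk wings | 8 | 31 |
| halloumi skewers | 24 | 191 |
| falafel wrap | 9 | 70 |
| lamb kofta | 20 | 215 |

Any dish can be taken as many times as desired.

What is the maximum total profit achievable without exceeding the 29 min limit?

285

Falafel wrap + lamb kofta uses 29 of the 29 min and totals 285.
Nothing else within 29 min beats 285.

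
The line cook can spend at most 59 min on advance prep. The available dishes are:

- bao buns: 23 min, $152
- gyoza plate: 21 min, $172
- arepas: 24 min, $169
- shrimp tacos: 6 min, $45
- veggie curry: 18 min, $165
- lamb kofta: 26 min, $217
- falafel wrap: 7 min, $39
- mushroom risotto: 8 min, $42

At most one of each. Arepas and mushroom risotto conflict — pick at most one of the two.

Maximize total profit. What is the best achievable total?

469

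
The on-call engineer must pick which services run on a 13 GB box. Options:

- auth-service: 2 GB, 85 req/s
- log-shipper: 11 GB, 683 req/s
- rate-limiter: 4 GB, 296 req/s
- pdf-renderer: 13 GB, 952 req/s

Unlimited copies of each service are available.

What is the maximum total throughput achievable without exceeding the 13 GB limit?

952

Ranking by ratio (throughput/GB): rate-limiter 74.00, pdf-renderer 73.23, log-shipper 62.09, auth-service 42.50.
A density-first pass picks 3×rate-limiter — 888 at 12 GB.
Replace 3×rate-limiter with pdf-renderer: the trade gains 64 net, giving 952 at 13 GB.
Every other selection either busts 13 GB or fails to beat 952.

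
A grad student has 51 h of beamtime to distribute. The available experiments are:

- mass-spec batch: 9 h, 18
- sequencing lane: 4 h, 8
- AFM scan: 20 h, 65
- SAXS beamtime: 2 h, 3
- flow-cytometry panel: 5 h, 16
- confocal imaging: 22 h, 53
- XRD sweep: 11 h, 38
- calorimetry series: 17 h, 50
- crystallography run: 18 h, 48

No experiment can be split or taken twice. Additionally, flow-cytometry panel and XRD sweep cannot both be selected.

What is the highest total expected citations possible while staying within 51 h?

156

Taking AFM scan + SAXS beamtime + XRD sweep + calorimetry series: 50 h used, 156 in expected citations.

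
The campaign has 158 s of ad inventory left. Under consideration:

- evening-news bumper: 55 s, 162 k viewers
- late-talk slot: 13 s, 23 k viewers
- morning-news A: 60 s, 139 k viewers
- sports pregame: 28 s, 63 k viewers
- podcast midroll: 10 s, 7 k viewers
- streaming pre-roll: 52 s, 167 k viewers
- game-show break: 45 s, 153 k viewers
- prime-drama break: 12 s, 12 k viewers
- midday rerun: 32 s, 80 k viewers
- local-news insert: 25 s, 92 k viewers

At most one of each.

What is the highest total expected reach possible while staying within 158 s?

492

Taking streaming pre-roll + game-show break + midday rerun + local-news insert: 154 s used, 492 in expected reach.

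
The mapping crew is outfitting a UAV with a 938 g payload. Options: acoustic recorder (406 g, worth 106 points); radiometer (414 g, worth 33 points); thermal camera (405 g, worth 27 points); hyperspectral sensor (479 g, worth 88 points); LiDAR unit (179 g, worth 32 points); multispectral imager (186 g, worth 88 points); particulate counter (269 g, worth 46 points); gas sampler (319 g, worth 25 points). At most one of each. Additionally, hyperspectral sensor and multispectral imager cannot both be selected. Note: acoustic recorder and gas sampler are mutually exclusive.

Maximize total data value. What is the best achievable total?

A density-first pass picks acoustic recorder + LiDAR unit + multispectral imager — 226 at 771 g.
Replace LiDAR unit with particulate counter: the trade gains 14 net, giving 240 at 861 g.
The spare 77 g is too small for any remaining sensor, and no feasible exchange beats 240.

240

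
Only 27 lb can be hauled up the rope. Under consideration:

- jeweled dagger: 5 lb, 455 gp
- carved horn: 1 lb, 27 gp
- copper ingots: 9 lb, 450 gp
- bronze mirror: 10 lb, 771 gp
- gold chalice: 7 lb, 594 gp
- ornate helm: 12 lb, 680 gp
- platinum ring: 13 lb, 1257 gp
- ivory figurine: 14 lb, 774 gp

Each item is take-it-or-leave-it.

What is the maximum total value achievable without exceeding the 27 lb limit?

Ranking by ratio (value/lb): platinum ring 96.69, jeweled dagger 91.00, gold chalice 84.86, bronze mirror 77.10.
Jeweled dagger + carved horn + gold chalice + platinum ring uses 26 of the 27 lb and totals 2333.
Runner-up jeweled dagger + gold chalice + platinum ring tops out at 2306.

2333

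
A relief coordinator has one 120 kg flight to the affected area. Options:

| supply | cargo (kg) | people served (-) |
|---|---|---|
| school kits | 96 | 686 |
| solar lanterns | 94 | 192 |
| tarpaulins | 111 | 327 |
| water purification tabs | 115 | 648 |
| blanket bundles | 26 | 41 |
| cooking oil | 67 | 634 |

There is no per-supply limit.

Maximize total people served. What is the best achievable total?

The ratio ordering already packs tightly: 2×blanket bundles + cooking oil, 119 kg, 716.

716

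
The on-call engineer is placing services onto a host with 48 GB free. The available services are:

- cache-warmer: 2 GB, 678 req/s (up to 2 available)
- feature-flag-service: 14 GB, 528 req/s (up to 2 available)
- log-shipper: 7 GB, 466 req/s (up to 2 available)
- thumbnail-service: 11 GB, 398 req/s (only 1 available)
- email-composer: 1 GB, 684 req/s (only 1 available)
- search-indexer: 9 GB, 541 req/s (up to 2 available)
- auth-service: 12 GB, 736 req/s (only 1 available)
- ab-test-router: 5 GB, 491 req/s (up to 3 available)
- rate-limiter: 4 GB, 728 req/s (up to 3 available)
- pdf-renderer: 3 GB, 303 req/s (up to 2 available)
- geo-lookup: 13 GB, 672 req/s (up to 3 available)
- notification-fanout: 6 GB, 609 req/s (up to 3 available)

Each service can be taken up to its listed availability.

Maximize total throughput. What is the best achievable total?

Greedy by ratio would take 2×cache-warmer + email-composer + ab-test-router + 3×rate-limiter + 2×pdf-renderer + 3×notification-fanout: 46 GB used, total 7148.
The 3 GB tied up in pdf-renderer is better spent on ab-test-router — total rises to 7336 (48 GB).
Nothing else within 48 GB beats 7336.

7336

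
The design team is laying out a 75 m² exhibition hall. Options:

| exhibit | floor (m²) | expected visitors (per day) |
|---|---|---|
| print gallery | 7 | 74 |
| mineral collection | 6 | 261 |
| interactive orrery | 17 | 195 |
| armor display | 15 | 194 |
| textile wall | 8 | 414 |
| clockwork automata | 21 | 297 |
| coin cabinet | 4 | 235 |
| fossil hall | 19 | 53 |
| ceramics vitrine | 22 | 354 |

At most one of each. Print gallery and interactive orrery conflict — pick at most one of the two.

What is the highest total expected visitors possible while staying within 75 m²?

Ranking by ratio (expected visitors/m²): coin cabinet 58.75, textile wall 51.75, mineral collection 43.50.
A density-first pass picks print gallery + mineral collection + textile wall + clockwork automata + coin cabinet + ceramics vitrine — 1635 at 68 m².
Replace print gallery and clockwork automata with interactive orrery + armor display: the trade gains 18 net, giving 1653 at 72 m².
Next best is print gallery + mineral collection + textile wall + clockwork automata + coin cabinet + ceramics vitrine at 1635 (68 m²) — short by 18.

1653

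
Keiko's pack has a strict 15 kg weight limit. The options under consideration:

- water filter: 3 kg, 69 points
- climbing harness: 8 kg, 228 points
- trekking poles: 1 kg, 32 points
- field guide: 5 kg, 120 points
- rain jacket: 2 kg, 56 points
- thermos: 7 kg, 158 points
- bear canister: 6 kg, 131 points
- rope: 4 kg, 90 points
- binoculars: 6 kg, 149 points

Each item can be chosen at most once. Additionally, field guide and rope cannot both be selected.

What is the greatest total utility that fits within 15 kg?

409

Density check — trekking poles 32.00, climbing harness 28.50, rain jacket 28.00 are the best per kg.
Taking the top-ratio items first gives water filter + climbing harness + trekking poles + rain jacket for 385 (14 kg).
Dropping water filter and rain jacket frees 5 kg; slotting in binoculars (6 kg) lifts the total to 409 at 15 kg.
Runner-up climbing harness + trekking poles + rain jacket + rope tops out at 406.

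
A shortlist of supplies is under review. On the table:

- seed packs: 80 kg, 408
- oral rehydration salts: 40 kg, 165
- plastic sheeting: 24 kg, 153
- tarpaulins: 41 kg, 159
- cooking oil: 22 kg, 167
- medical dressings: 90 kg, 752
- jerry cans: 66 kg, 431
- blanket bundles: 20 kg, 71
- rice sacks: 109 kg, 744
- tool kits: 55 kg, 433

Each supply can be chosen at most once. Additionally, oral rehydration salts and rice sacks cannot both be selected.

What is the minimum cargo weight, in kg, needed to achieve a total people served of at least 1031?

Minimise kg subject to total people served ≥ 1031.
Taking plastic sheeting + cooking oil + medical dressings gives 1072 (≥ 1031) for 136 kg.
Any bundle with less than 136 kg falls short of 1031.

136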